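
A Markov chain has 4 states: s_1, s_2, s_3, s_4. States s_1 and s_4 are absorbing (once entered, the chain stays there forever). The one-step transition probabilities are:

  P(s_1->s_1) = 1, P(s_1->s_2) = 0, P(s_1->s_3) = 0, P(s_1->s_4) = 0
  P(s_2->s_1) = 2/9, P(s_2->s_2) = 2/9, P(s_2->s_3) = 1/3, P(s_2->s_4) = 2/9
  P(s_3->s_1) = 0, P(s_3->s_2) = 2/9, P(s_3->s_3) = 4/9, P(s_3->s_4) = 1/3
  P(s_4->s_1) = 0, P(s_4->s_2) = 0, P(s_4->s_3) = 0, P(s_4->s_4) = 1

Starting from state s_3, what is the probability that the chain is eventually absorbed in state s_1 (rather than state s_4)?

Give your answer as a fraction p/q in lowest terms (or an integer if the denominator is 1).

Let a_i = P(absorbed in s_1 | start in state i).
Boundary conditions: a_s_1 = 1, a_s_4 = 0.
For each transient state i, a_i = sum_j P(i->j) * a_j:
  a_s_2 = 2/9*a_s_1 + 2/9*a_s_2 + 1/3*a_s_3 + 2/9*a_s_4
  a_s_3 = 0*a_s_1 + 2/9*a_s_2 + 4/9*a_s_3 + 1/3*a_s_4

Substituting a_s_1 = 1 and a_s_4 = 0, rearrange to (I - Q) a = r where r[i] = P(i -> s_1):
  [7/9, -1/3] . (a_s_2, a_s_3) = 2/9
  [-2/9, 5/9] . (a_s_2, a_s_3) = 0

Solving yields:
  a_s_2 = 10/29
  a_s_3 = 4/29

Starting state is s_3, so the absorption probability is a_s_3 = 4/29.

Answer: 4/29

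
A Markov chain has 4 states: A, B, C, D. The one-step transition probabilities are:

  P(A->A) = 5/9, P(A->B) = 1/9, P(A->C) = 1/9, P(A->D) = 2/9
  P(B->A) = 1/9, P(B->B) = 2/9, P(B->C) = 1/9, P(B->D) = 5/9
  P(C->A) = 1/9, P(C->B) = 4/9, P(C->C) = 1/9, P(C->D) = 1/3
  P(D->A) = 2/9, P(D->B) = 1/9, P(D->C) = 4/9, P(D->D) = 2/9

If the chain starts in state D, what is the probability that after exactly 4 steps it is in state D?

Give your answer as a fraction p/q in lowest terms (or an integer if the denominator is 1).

Answer: 686/2187

Derivation:
Computing P^4 by repeated multiplication:
P^1 =
  A: [5/9, 1/9, 1/9, 2/9]
  B: [1/9, 2/9, 1/9, 5/9]
  C: [1/9, 4/9, 1/9, 1/3]
  D: [2/9, 1/9, 4/9, 2/9]
P^2 =
  A: [31/81, 13/81, 5/27, 22/81]
  B: [2/9, 14/81, 8/27, 25/81]
  C: [16/81, 16/81, 2/9, 31/81]
  D: [19/81, 22/81, 5/27, 25/81]
P^3 =
  A: [227/729, 139/729, 49/243, 8/27]
  B: [178/729, 167/729, 52/243, 76/243]
  C: [176/729, 151/729, 58/243, 76/243]
  D: [182/729, 148/729, 52/243, 1/3]
P^4 =
  A: [1853/6561, 1309/6561, 17/81, 674/2187]
  B: [1669/6561, 1364/6561, 157/729, 235/729]
  C: [1661/6561, 1402/6561, 157/729, 695/2187]
  D: [1700/6561, 1345/6561, 2/9, 686/2187]

(P^4)[D -> D] = 686/2187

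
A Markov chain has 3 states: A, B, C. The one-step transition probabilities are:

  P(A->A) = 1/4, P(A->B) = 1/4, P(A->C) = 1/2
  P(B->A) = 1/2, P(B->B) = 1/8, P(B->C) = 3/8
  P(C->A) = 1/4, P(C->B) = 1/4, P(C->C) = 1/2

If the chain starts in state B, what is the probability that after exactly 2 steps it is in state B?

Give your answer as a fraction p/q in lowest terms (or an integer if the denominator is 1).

Answer: 15/64

Derivation:
Computing P^2 by repeated multiplication:
P^1 =
  A: [1/4, 1/4, 1/2]
  B: [1/2, 1/8, 3/8]
  C: [1/4, 1/4, 1/2]
P^2 =
  A: [5/16, 7/32, 15/32]
  B: [9/32, 15/64, 31/64]
  C: [5/16, 7/32, 15/32]

(P^2)[B -> B] = 15/64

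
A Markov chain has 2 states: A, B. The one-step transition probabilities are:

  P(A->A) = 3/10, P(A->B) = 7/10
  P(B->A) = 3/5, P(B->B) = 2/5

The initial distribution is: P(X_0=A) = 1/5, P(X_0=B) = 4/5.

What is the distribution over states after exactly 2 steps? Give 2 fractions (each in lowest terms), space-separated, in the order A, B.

Propagating the distribution step by step (d_{t+1} = d_t * P):
d_0 = (A=1/5, B=4/5)
  d_1[A] = 1/5*3/10 + 4/5*3/5 = 27/50
  d_1[B] = 1/5*7/10 + 4/5*2/5 = 23/50
d_1 = (A=27/50, B=23/50)
  d_2[A] = 27/50*3/10 + 23/50*3/5 = 219/500
  d_2[B] = 27/50*7/10 + 23/50*2/5 = 281/500
d_2 = (A=219/500, B=281/500)

Answer: 219/500 281/500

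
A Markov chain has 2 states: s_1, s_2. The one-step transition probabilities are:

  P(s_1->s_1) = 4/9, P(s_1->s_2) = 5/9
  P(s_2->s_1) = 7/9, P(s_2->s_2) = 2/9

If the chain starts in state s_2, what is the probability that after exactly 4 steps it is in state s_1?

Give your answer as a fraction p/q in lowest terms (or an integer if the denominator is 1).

Computing P^4 by repeated multiplication:
P^1 =
  s_1: [4/9, 5/9]
  s_2: [7/9, 2/9]
P^2 =
  s_1: [17/27, 10/27]
  s_2: [14/27, 13/27]
P^3 =
  s_1: [46/81, 35/81]
  s_2: [49/81, 32/81]
P^4 =
  s_1: [143/243, 100/243]
  s_2: [140/243, 103/243]

(P^4)[s_2 -> s_1] = 140/243

Answer: 140/243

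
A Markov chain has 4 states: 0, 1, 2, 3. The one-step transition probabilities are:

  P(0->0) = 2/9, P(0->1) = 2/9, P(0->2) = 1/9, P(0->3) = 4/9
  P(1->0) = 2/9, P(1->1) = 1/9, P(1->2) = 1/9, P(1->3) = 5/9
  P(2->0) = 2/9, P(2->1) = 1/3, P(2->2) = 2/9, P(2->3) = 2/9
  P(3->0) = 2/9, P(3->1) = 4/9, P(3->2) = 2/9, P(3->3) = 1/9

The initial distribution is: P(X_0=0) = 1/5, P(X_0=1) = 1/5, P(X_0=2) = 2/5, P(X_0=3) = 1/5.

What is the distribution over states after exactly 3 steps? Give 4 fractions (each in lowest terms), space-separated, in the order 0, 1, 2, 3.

Propagating the distribution step by step (d_{t+1} = d_t * P):
d_0 = (0=1/5, 1=1/5, 2=2/5, 3=1/5)
  d_1[0] = 1/5*2/9 + 1/5*2/9 + 2/5*2/9 + 1/5*2/9 = 2/9
  d_1[1] = 1/5*2/9 + 1/5*1/9 + 2/5*1/3 + 1/5*4/9 = 13/45
  d_1[2] = 1/5*1/9 + 1/5*1/9 + 2/5*2/9 + 1/5*2/9 = 8/45
  d_1[3] = 1/5*4/9 + 1/5*5/9 + 2/5*2/9 + 1/5*1/9 = 14/45
d_1 = (0=2/9, 1=13/45, 2=8/45, 3=14/45)
  d_2[0] = 2/9*2/9 + 13/45*2/9 + 8/45*2/9 + 14/45*2/9 = 2/9
  d_2[1] = 2/9*2/9 + 13/45*1/9 + 8/45*1/3 + 14/45*4/9 = 113/405
  d_2[2] = 2/9*1/9 + 13/45*1/9 + 8/45*2/9 + 14/45*2/9 = 67/405
  d_2[3] = 2/9*4/9 + 13/45*5/9 + 8/45*2/9 + 14/45*1/9 = 1/3
d_2 = (0=2/9, 1=113/405, 2=67/405, 3=1/3)
  d_3[0] = 2/9*2/9 + 113/405*2/9 + 67/405*2/9 + 1/3*2/9 = 2/9
  d_3[1] = 2/9*2/9 + 113/405*1/9 + 67/405*1/3 + 1/3*4/9 = 1034/3645
  d_3[2] = 2/9*1/9 + 113/405*1/9 + 67/405*2/9 + 1/3*2/9 = 607/3645
  d_3[3] = 2/9*4/9 + 113/405*5/9 + 67/405*2/9 + 1/3*1/9 = 398/1215
d_3 = (0=2/9, 1=1034/3645, 2=607/3645, 3=398/1215)

Answer: 2/9 1034/3645 607/3645 398/1215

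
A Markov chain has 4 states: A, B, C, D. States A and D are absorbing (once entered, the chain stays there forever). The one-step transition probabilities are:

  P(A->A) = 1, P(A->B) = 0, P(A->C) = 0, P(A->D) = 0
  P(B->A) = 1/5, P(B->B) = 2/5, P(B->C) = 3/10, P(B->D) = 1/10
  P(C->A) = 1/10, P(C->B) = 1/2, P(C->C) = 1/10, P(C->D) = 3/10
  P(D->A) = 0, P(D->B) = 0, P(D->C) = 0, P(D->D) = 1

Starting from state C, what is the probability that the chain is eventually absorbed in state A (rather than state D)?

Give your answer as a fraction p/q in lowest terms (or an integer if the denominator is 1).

Let a_i = P(absorbed in A | start in state i).
Boundary conditions: a_A = 1, a_D = 0.
For each transient state i, a_i = sum_j P(i->j) * a_j:
  a_B = 1/5*a_A + 2/5*a_B + 3/10*a_C + 1/10*a_D
  a_C = 1/10*a_A + 1/2*a_B + 1/10*a_C + 3/10*a_D

Substituting a_A = 1 and a_D = 0, rearrange to (I - Q) a = r where r[i] = P(i -> A):
  [3/5, -3/10] . (a_B, a_C) = 1/5
  [-1/2, 9/10] . (a_B, a_C) = 1/10

Solving yields:
  a_B = 7/13
  a_C = 16/39

Starting state is C, so the absorption probability is a_C = 16/39.

Answer: 16/39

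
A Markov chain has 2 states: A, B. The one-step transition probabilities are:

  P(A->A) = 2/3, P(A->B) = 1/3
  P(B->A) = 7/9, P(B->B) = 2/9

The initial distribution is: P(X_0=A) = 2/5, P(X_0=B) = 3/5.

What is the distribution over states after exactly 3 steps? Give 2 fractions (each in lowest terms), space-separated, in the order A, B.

Answer: 851/1215 364/1215

Derivation:
Propagating the distribution step by step (d_{t+1} = d_t * P):
d_0 = (A=2/5, B=3/5)
  d_1[A] = 2/5*2/3 + 3/5*7/9 = 11/15
  d_1[B] = 2/5*1/3 + 3/5*2/9 = 4/15
d_1 = (A=11/15, B=4/15)
  d_2[A] = 11/15*2/3 + 4/15*7/9 = 94/135
  d_2[B] = 11/15*1/3 + 4/15*2/9 = 41/135
d_2 = (A=94/135, B=41/135)
  d_3[A] = 94/135*2/3 + 41/135*7/9 = 851/1215
  d_3[B] = 94/135*1/3 + 41/135*2/9 = 364/1215
d_3 = (A=851/1215, B=364/1215)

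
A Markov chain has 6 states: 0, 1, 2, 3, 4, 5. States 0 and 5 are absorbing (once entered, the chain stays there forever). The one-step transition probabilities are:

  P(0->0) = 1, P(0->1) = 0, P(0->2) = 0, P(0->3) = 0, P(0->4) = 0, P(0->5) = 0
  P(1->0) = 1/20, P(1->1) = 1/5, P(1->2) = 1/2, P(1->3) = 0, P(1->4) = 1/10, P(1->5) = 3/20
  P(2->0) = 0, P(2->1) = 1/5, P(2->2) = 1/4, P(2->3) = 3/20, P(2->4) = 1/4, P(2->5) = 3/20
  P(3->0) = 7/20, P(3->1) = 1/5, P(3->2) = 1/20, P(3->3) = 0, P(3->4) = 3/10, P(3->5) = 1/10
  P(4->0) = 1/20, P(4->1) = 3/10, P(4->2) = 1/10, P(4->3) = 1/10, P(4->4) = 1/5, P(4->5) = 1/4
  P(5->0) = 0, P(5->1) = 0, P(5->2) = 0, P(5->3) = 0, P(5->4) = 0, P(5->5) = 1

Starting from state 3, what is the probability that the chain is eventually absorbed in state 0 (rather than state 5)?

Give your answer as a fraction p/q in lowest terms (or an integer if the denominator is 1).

Let a_i = P(absorbed in 0 | start in state i).
Boundary conditions: a_0 = 1, a_5 = 0.
For each transient state i, a_i = sum_j P(i->j) * a_j:
  a_1 = 1/20*a_0 + 1/5*a_1 + 1/2*a_2 + 0*a_3 + 1/10*a_4 + 3/20*a_5
  a_2 = 0*a_0 + 1/5*a_1 + 1/4*a_2 + 3/20*a_3 + 1/4*a_4 + 3/20*a_5
  a_3 = 7/20*a_0 + 1/5*a_1 + 1/20*a_2 + 0*a_3 + 3/10*a_4 + 1/10*a_5
  a_4 = 1/20*a_0 + 3/10*a_1 + 1/10*a_2 + 1/10*a_3 + 1/5*a_4 + 1/4*a_5

Substituting a_0 = 1 and a_5 = 0, rearrange to (I - Q) a = r where r[i] = P(i -> 0):
  [4/5, -1/2, 0, -1/10] . (a_1, a_2, a_3, a_4) = 1/20
  [-1/5, 3/4, -3/20, -1/4] . (a_1, a_2, a_3, a_4) = 0
  [-1/5, -1/20, 1, -3/10] . (a_1, a_2, a_3, a_4) = 7/20
  [-3/10, -1/10, -1/10, 4/5] . (a_1, a_2, a_3, a_4) = 1/20

Solving yields:
  a_1 = 2666/10827
  a_2 = 2650/10827
  a_3 = 3503/7218
  a_4 = 5329/21654

Starting state is 3, so the absorption probability is a_3 = 3503/7218.

Answer: 3503/7218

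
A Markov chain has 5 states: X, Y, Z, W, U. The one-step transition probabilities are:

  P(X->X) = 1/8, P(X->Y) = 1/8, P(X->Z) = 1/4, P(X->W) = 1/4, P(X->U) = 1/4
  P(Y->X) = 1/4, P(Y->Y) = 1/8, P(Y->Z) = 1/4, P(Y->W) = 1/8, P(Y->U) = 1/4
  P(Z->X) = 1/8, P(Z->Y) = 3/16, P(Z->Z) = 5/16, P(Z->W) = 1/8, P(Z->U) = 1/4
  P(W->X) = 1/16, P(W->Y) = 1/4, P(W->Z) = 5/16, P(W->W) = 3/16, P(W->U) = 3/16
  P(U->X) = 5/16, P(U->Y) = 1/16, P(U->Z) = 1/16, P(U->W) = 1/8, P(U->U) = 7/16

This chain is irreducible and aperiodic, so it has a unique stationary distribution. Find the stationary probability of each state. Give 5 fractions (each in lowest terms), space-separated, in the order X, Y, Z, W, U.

The stationary distribution satisfies pi = pi * P, i.e.:
  pi_X = 1/8*pi_X + 1/4*pi_Y + 1/8*pi_Z + 1/16*pi_W + 5/16*pi_U
  pi_Y = 1/8*pi_X + 1/8*pi_Y + 3/16*pi_Z + 1/4*pi_W + 1/16*pi_U
  pi_Z = 1/4*pi_X + 1/4*pi_Y + 5/16*pi_Z + 5/16*pi_W + 1/16*pi_U
  pi_W = 1/4*pi_X + 1/8*pi_Y + 1/8*pi_Z + 3/16*pi_W + 1/8*pi_U
  pi_U = 1/4*pi_X + 1/4*pi_Y + 1/4*pi_Z + 3/16*pi_W + 7/16*pi_U
with normalization: pi_X + pi_Y + pi_Z + pi_W + pi_U = 1.

Using the first 4 balance equations plus normalization, the linear system A*pi = b is:
  [-7/8, 1/4, 1/8, 1/16, 5/16] . pi = 0
  [1/8, -7/8, 3/16, 1/4, 1/16] . pi = 0
  [1/4, 1/4, -11/16, 5/16, 1/16] . pi = 0
  [1/4, 1/8, 1/8, -13/16, 1/8] . pi = 0
  [1, 1, 1, 1, 1] . pi = 1

Solving yields:
  pi_X = 724/3851
  pi_Y = 539/3851
  pi_Z = 840/3851
  pi_W = 610/3851
  pi_U = 1138/3851

Verification (pi * P):
  724/3851*1/8 + 539/3851*1/4 + 840/3851*1/8 + 610/3851*1/16 + 1138/3851*5/16 = 724/3851 = pi_X  (ok)
  724/3851*1/8 + 539/3851*1/8 + 840/3851*3/16 + 610/3851*1/4 + 1138/3851*1/16 = 539/3851 = pi_Y  (ok)
  724/3851*1/4 + 539/3851*1/4 + 840/3851*5/16 + 610/3851*5/16 + 1138/3851*1/16 = 840/3851 = pi_Z  (ok)
  724/3851*1/4 + 539/3851*1/8 + 840/3851*1/8 + 610/3851*3/16 + 1138/3851*1/8 = 610/3851 = pi_W  (ok)
  724/3851*1/4 + 539/3851*1/4 + 840/3851*1/4 + 610/3851*3/16 + 1138/3851*7/16 = 1138/3851 = pi_U  (ok)

Answer: 724/3851 539/3851 840/3851 610/3851 1138/3851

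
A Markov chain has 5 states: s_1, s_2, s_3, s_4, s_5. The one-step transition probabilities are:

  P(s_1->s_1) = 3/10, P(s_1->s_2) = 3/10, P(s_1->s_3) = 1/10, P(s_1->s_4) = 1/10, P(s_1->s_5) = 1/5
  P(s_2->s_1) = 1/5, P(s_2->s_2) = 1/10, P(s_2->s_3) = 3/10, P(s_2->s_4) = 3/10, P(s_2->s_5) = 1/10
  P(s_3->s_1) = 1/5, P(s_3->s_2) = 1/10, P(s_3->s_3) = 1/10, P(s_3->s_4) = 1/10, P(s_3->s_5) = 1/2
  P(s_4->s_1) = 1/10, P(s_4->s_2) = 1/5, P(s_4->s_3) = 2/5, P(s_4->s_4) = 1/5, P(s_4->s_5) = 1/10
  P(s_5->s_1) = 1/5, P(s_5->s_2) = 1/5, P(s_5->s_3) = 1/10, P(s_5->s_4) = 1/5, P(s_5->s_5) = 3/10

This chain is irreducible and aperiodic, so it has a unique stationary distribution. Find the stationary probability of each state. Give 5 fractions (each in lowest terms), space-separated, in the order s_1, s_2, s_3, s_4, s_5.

The stationary distribution satisfies pi = pi * P, i.e.:
  pi_s_1 = 3/10*pi_s_1 + 1/5*pi_s_2 + 1/5*pi_s_3 + 1/10*pi_s_4 + 1/5*pi_s_5
  pi_s_2 = 3/10*pi_s_1 + 1/10*pi_s_2 + 1/10*pi_s_3 + 1/5*pi_s_4 + 1/5*pi_s_5
  pi_s_3 = 1/10*pi_s_1 + 3/10*pi_s_2 + 1/10*pi_s_3 + 2/5*pi_s_4 + 1/10*pi_s_5
  pi_s_4 = 1/10*pi_s_1 + 3/10*pi_s_2 + 1/10*pi_s_3 + 1/5*pi_s_4 + 1/5*pi_s_5
  pi_s_5 = 1/5*pi_s_1 + 1/10*pi_s_2 + 1/2*pi_s_3 + 1/10*pi_s_4 + 3/10*pi_s_5
with normalization: pi_s_1 + pi_s_2 + pi_s_3 + pi_s_4 + pi_s_5 = 1.

Using the first 4 balance equations plus normalization, the linear system A*pi = b is:
  [-7/10, 1/5, 1/5, 1/10, 1/5] . pi = 0
  [3/10, -9/10, 1/10, 1/5, 1/5] . pi = 0
  [1/10, 3/10, -9/10, 2/5, 1/10] . pi = 0
  [1/10, 3/10, 1/10, -4/5, 1/5] . pi = 0
  [1, 1, 1, 1, 1] . pi = 1

Solving yields:
  pi_s_1 = 521/2575
  pi_s_2 = 471/2575
  pi_s_3 = 98/515
  pi_s_4 = 461/2575
  pi_s_5 = 632/2575

Verification (pi * P):
  521/2575*3/10 + 471/2575*1/5 + 98/515*1/5 + 461/2575*1/10 + 632/2575*1/5 = 521/2575 = pi_s_1  (ok)
  521/2575*3/10 + 471/2575*1/10 + 98/515*1/10 + 461/2575*1/5 + 632/2575*1/5 = 471/2575 = pi_s_2  (ok)
  521/2575*1/10 + 471/2575*3/10 + 98/515*1/10 + 461/2575*2/5 + 632/2575*1/10 = 98/515 = pi_s_3  (ok)
  521/2575*1/10 + 471/2575*3/10 + 98/515*1/10 + 461/2575*1/5 + 632/2575*1/5 = 461/2575 = pi_s_4  (ok)
  521/2575*1/5 + 471/2575*1/10 + 98/515*1/2 + 461/2575*1/10 + 632/2575*3/10 = 632/2575 = pi_s_5  (ok)

Answer: 521/2575 471/2575 98/515 461/2575 632/2575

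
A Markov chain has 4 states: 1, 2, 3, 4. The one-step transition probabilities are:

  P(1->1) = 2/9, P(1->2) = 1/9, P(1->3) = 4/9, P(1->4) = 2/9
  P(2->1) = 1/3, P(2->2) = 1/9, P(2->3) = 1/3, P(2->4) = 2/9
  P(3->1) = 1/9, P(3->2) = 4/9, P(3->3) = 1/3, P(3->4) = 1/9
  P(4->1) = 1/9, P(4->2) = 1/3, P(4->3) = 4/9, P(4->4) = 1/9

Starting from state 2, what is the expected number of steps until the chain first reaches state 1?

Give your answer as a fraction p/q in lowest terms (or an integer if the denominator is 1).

Answer: 819/179

Derivation:
Let h_i = expected steps to first reach 1 from state i.
Boundary: h_1 = 0.
First-step equations for the other states:
  h_2 = 1 + 1/3*h_1 + 1/9*h_2 + 1/3*h_3 + 2/9*h_4
  h_3 = 1 + 1/9*h_1 + 4/9*h_2 + 1/3*h_3 + 1/9*h_4
  h_4 = 1 + 1/9*h_1 + 1/3*h_2 + 4/9*h_3 + 1/9*h_4

Substituting h_1 = 0 and rearranging gives the linear system (I - Q) h = 1:
  [8/9, -1/3, -2/9] . (h_2, h_3, h_4) = 1
  [-4/9, 2/3, -1/9] . (h_2, h_3, h_4) = 1
  [-1/3, -4/9, 8/9] . (h_2, h_3, h_4) = 1

Solving yields:
  h_2 = 819/179
  h_3 = 981/179
  h_4 = 999/179

Starting state is 2, so the expected hitting time is h_2 = 819/179.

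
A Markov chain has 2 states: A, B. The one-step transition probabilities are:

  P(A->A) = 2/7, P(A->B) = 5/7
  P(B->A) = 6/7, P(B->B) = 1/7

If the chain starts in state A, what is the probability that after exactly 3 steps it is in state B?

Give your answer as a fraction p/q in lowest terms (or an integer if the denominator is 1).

Computing P^3 by repeated multiplication:
P^1 =
  A: [2/7, 5/7]
  B: [6/7, 1/7]
P^2 =
  A: [34/49, 15/49]
  B: [18/49, 31/49]
P^3 =
  A: [158/343, 185/343]
  B: [222/343, 121/343]

(P^3)[A -> B] = 185/343

Answer: 185/343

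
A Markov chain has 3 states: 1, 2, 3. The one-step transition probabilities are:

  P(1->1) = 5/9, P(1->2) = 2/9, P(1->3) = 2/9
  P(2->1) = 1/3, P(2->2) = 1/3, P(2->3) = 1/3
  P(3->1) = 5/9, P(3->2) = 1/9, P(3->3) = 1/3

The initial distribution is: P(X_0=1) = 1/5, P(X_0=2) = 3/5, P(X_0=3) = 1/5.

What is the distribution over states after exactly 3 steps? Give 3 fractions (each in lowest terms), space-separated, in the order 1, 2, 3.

Answer: 1849/3645 782/3645 338/1215

Derivation:
Propagating the distribution step by step (d_{t+1} = d_t * P):
d_0 = (1=1/5, 2=3/5, 3=1/5)
  d_1[1] = 1/5*5/9 + 3/5*1/3 + 1/5*5/9 = 19/45
  d_1[2] = 1/5*2/9 + 3/5*1/3 + 1/5*1/9 = 4/15
  d_1[3] = 1/5*2/9 + 3/5*1/3 + 1/5*1/3 = 14/45
d_1 = (1=19/45, 2=4/15, 3=14/45)
  d_2[1] = 19/45*5/9 + 4/15*1/3 + 14/45*5/9 = 67/135
  d_2[2] = 19/45*2/9 + 4/15*1/3 + 14/45*1/9 = 88/405
  d_2[3] = 19/45*2/9 + 4/15*1/3 + 14/45*1/3 = 116/405
d_2 = (1=67/135, 2=88/405, 3=116/405)
  d_3[1] = 67/135*5/9 + 88/405*1/3 + 116/405*5/9 = 1849/3645
  d_3[2] = 67/135*2/9 + 88/405*1/3 + 116/405*1/9 = 782/3645
  d_3[3] = 67/135*2/9 + 88/405*1/3 + 116/405*1/3 = 338/1215
d_3 = (1=1849/3645, 2=782/3645, 3=338/1215)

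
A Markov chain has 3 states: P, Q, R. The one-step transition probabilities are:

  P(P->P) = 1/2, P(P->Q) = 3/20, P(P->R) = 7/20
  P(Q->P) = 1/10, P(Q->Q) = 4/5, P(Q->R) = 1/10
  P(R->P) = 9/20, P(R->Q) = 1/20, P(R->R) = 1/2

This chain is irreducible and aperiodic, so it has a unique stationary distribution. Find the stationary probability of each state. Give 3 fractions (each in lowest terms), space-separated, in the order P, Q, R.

The stationary distribution satisfies pi = pi * P, i.e.:
  pi_P = 1/2*pi_P + 1/10*pi_Q + 9/20*pi_R
  pi_Q = 3/20*pi_P + 4/5*pi_Q + 1/20*pi_R
  pi_R = 7/20*pi_P + 1/10*pi_Q + 1/2*pi_R
with normalization: pi_P + pi_Q + pi_R = 1.

Using the first 2 balance equations plus normalization, the linear system A*pi = b is:
  [-1/2, 1/10, 9/20] . pi = 0
  [3/20, -1/5, 1/20] . pi = 0
  [1, 1, 1] . pi = 1

Solving yields:
  pi_P = 38/109
  pi_Q = 37/109
  pi_R = 34/109

Verification (pi * P):
  38/109*1/2 + 37/109*1/10 + 34/109*9/20 = 38/109 = pi_P  (ok)
  38/109*3/20 + 37/109*4/5 + 34/109*1/20 = 37/109 = pi_Q  (ok)
  38/109*7/20 + 37/109*1/10 + 34/109*1/2 = 34/109 = pi_R  (ok)

Answer: 38/109 37/109 34/109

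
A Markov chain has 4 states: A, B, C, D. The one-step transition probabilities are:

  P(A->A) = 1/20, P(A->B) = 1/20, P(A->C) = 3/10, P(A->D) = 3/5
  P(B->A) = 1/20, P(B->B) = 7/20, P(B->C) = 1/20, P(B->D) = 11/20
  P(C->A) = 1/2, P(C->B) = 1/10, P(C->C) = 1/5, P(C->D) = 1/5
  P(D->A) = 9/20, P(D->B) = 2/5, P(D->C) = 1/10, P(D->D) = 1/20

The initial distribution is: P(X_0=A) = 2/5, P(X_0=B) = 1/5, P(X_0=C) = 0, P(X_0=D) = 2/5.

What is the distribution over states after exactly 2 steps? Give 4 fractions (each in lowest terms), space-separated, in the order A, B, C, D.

Answer: 549/2000 263/1000 293/2000 79/250

Derivation:
Propagating the distribution step by step (d_{t+1} = d_t * P):
d_0 = (A=2/5, B=1/5, C=0, D=2/5)
  d_1[A] = 2/5*1/20 + 1/5*1/20 + 0*1/2 + 2/5*9/20 = 21/100
  d_1[B] = 2/5*1/20 + 1/5*7/20 + 0*1/10 + 2/5*2/5 = 1/4
  d_1[C] = 2/5*3/10 + 1/5*1/20 + 0*1/5 + 2/5*1/10 = 17/100
  d_1[D] = 2/5*3/5 + 1/5*11/20 + 0*1/5 + 2/5*1/20 = 37/100
d_1 = (A=21/100, B=1/4, C=17/100, D=37/100)
  d_2[A] = 21/100*1/20 + 1/4*1/20 + 17/100*1/2 + 37/100*9/20 = 549/2000
  d_2[B] = 21/100*1/20 + 1/4*7/20 + 17/100*1/10 + 37/100*2/5 = 263/1000
  d_2[C] = 21/100*3/10 + 1/4*1/20 + 17/100*1/5 + 37/100*1/10 = 293/2000
  d_2[D] = 21/100*3/5 + 1/4*11/20 + 17/100*1/5 + 37/100*1/20 = 79/250
d_2 = (A=549/2000, B=263/1000, C=293/2000, D=79/250)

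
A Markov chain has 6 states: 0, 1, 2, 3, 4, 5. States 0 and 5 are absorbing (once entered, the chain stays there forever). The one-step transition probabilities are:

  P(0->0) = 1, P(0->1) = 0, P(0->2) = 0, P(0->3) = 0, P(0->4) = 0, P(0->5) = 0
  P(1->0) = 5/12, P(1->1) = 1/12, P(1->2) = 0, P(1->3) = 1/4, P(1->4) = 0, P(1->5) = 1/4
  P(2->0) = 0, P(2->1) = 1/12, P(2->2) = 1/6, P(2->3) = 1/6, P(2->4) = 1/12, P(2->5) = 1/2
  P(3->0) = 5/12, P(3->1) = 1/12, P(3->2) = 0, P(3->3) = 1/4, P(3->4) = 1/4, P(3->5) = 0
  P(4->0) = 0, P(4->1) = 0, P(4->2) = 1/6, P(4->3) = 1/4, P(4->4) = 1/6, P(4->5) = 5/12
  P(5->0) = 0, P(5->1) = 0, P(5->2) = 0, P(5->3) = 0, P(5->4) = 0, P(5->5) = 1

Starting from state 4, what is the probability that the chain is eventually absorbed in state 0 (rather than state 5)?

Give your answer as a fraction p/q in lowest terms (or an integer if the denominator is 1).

Answer: 180/689

Derivation:
Let a_i = P(absorbed in 0 | start in state i).
Boundary conditions: a_0 = 1, a_5 = 0.
For each transient state i, a_i = sum_j P(i->j) * a_j:
  a_1 = 5/12*a_0 + 1/12*a_1 + 0*a_2 + 1/4*a_3 + 0*a_4 + 1/4*a_5
  a_2 = 0*a_0 + 1/12*a_1 + 1/6*a_2 + 1/6*a_3 + 1/12*a_4 + 1/2*a_5
  a_3 = 5/12*a_0 + 1/12*a_1 + 0*a_2 + 1/4*a_3 + 1/4*a_4 + 0*a_5
  a_4 = 0*a_0 + 0*a_1 + 1/6*a_2 + 1/4*a_3 + 1/6*a_4 + 5/12*a_5

Substituting a_0 = 1 and a_5 = 0, rearrange to (I - Q) a = r where r[i] = P(i -> 0):
  [11/12, 0, -1/4, 0] . (a_1, a_2, a_3, a_4) = 5/12
  [-1/12, 5/6, -1/6, -1/12] . (a_1, a_2, a_3, a_4) = 0
  [-1/12, 0, 3/4, -1/4] . (a_1, a_2, a_3, a_4) = 5/12
  [0, -1/6, -1/4, 5/6] . (a_1, a_2, a_3, a_4) = 0

Solving yields:
  a_1 = 895/1378
  a_2 = 645/2756
  a_3 = 985/1378
  a_4 = 180/689

Starting state is 4, so the absorption probability is a_4 = 180/689.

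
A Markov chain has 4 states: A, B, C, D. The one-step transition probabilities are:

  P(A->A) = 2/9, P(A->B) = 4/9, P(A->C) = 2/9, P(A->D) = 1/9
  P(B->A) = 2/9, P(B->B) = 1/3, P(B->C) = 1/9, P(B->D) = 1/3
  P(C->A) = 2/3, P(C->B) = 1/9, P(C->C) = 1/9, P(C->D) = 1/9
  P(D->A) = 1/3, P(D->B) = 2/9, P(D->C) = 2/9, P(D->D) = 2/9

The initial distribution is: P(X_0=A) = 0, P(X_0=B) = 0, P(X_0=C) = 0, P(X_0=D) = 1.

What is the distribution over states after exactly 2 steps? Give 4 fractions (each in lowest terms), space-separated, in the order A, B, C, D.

Propagating the distribution step by step (d_{t+1} = d_t * P):
d_0 = (A=0, B=0, C=0, D=1)
  d_1[A] = 0*2/9 + 0*2/9 + 0*2/3 + 1*1/3 = 1/3
  d_1[B] = 0*4/9 + 0*1/3 + 0*1/9 + 1*2/9 = 2/9
  d_1[C] = 0*2/9 + 0*1/9 + 0*1/9 + 1*2/9 = 2/9
  d_1[D] = 0*1/9 + 0*1/3 + 0*1/9 + 1*2/9 = 2/9
d_1 = (A=1/3, B=2/9, C=2/9, D=2/9)
  d_2[A] = 1/3*2/9 + 2/9*2/9 + 2/9*2/3 + 2/9*1/3 = 28/81
  d_2[B] = 1/3*4/9 + 2/9*1/3 + 2/9*1/9 + 2/9*2/9 = 8/27
  d_2[C] = 1/3*2/9 + 2/9*1/9 + 2/9*1/9 + 2/9*2/9 = 14/81
  d_2[D] = 1/3*1/9 + 2/9*1/3 + 2/9*1/9 + 2/9*2/9 = 5/27
d_2 = (A=28/81, B=8/27, C=14/81, D=5/27)

Answer: 28/81 8/27 14/81 5/27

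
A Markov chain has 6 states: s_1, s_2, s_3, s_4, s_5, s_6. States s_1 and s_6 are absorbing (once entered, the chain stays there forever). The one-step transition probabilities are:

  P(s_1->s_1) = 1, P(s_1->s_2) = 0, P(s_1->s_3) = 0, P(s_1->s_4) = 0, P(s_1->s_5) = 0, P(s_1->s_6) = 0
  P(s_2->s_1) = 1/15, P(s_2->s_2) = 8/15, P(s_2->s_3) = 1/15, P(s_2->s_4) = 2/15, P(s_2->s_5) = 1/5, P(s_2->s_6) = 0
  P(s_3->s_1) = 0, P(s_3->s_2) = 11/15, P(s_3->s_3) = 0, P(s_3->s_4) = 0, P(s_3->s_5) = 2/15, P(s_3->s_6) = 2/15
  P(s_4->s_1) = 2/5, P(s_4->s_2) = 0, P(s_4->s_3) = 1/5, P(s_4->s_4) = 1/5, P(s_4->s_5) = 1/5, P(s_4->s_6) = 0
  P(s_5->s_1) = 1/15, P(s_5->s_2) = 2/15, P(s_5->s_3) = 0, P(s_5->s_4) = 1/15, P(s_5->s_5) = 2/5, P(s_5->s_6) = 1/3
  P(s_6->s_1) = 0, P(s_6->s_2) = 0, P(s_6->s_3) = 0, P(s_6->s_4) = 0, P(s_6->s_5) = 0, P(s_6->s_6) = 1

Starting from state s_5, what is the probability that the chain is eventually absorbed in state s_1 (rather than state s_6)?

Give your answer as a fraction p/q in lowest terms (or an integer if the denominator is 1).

Let a_i = P(absorbed in s_1 | start in state i).
Boundary conditions: a_s_1 = 1, a_s_6 = 0.
For each transient state i, a_i = sum_j P(i->j) * a_j:
  a_s_2 = 1/15*a_s_1 + 8/15*a_s_2 + 1/15*a_s_3 + 2/15*a_s_4 + 1/5*a_s_5 + 0*a_s_6
  a_s_3 = 0*a_s_1 + 11/15*a_s_2 + 0*a_s_3 + 0*a_s_4 + 2/15*a_s_5 + 2/15*a_s_6
  a_s_4 = 2/5*a_s_1 + 0*a_s_2 + 1/5*a_s_3 + 1/5*a_s_4 + 1/5*a_s_5 + 0*a_s_6
  a_s_5 = 1/15*a_s_1 + 2/15*a_s_2 + 0*a_s_3 + 1/15*a_s_4 + 2/5*a_s_5 + 1/3*a_s_6

Substituting a_s_1 = 1 and a_s_6 = 0, rearrange to (I - Q) a = r where r[i] = P(i -> s_1):
  [7/15, -1/15, -2/15, -1/5] . (a_s_2, a_s_3, a_s_4, a_s_5) = 1/15
  [-11/15, 1, 0, -2/15] . (a_s_2, a_s_3, a_s_4, a_s_5) = 0
  [0, -1/5, 4/5, -1/5] . (a_s_2, a_s_3, a_s_4, a_s_5) = 2/5
  [-2/15, 0, -1/15, 3/5] . (a_s_2, a_s_3, a_s_4, a_s_5) = 1/15

Solving yields:
  a_s_2 = 1379/2601
  a_s_3 = 1117/2601
  a_s_4 = 1778/2601
  a_s_5 = 793/2601

Starting state is s_5, so the absorption probability is a_s_5 = 793/2601.

Answer: 793/2601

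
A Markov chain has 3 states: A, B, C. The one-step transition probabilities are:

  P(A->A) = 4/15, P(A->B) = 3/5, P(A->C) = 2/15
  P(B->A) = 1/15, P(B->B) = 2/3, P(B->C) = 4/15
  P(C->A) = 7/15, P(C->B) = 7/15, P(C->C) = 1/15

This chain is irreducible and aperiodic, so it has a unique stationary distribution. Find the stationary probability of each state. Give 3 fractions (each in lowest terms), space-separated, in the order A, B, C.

The stationary distribution satisfies pi = pi * P, i.e.:
  pi_A = 4/15*pi_A + 1/15*pi_B + 7/15*pi_C
  pi_B = 3/5*pi_A + 2/3*pi_B + 7/15*pi_C
  pi_C = 2/15*pi_A + 4/15*pi_B + 1/15*pi_C
with normalization: pi_A + pi_B + pi_C = 1.

Using the first 2 balance equations plus normalization, the linear system A*pi = b is:
  [-11/15, 1/15, 7/15] . pi = 0
  [3/5, -1/3, 7/15] . pi = 0
  [1, 1, 1] . pi = 1

Solving yields:
  pi_A = 7/38
  pi_B = 35/57
  pi_C = 23/114

Verification (pi * P):
  7/38*4/15 + 35/57*1/15 + 23/114*7/15 = 7/38 = pi_A  (ok)
  7/38*3/5 + 35/57*2/3 + 23/114*7/15 = 35/57 = pi_B  (ok)
  7/38*2/15 + 35/57*4/15 + 23/114*1/15 = 23/114 = pi_C  (ok)

Answer: 7/38 35/57 23/114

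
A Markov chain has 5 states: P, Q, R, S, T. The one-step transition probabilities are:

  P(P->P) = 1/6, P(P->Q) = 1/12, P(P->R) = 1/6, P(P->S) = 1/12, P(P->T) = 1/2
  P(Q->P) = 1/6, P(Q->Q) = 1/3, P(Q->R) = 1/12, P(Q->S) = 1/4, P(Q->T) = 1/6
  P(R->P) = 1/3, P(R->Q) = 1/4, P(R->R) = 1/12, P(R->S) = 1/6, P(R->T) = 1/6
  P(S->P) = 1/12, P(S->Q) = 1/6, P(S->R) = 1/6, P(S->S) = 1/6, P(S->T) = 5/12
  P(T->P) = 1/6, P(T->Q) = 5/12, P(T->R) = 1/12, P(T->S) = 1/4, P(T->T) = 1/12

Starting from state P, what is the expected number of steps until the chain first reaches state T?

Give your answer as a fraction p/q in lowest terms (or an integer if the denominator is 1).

Answer: 7704/2999

Derivation:
Let h_i = expected steps to first reach T from state i.
Boundary: h_T = 0.
First-step equations for the other states:
  h_P = 1 + 1/6*h_P + 1/12*h_Q + 1/6*h_R + 1/12*h_S + 1/2*h_T
  h_Q = 1 + 1/6*h_P + 1/3*h_Q + 1/12*h_R + 1/4*h_S + 1/6*h_T
  h_R = 1 + 1/3*h_P + 1/4*h_Q + 1/12*h_R + 1/6*h_S + 1/6*h_T
  h_S = 1 + 1/12*h_P + 1/6*h_Q + 1/6*h_R + 1/6*h_S + 5/12*h_T

Substituting h_T = 0 and rearranging gives the linear system (I - Q) h = 1:
  [5/6, -1/12, -1/6, -1/12] . (h_P, h_Q, h_R, h_S) = 1
  [-1/6, 2/3, -1/12, -1/4] . (h_P, h_Q, h_R, h_S) = 1
  [-1/3, -1/4, 11/12, -1/6] . (h_P, h_Q, h_R, h_S) = 1
  [-1/12, -1/6, -1/6, 5/6] . (h_P, h_Q, h_R, h_S) = 1

Solving yields:
  h_P = 7704/2999
  h_Q = 11022/2999
  h_R = 10662/2999
  h_S = 8706/2999

Starting state is P, so the expected hitting time is h_P = 7704/2999.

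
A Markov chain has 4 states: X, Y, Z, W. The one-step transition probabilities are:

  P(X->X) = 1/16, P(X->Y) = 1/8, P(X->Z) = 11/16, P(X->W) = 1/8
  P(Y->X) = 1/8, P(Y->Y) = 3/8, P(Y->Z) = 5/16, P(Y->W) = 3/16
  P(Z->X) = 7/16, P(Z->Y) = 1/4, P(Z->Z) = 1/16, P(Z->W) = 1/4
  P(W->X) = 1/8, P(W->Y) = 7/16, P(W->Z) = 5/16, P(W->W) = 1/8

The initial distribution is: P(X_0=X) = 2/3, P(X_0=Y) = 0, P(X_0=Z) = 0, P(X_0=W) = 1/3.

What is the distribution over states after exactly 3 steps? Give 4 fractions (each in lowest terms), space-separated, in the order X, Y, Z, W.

Propagating the distribution step by step (d_{t+1} = d_t * P):
d_0 = (X=2/3, Y=0, Z=0, W=1/3)
  d_1[X] = 2/3*1/16 + 0*1/8 + 0*7/16 + 1/3*1/8 = 1/12
  d_1[Y] = 2/3*1/8 + 0*3/8 + 0*1/4 + 1/3*7/16 = 11/48
  d_1[Z] = 2/3*11/16 + 0*5/16 + 0*1/16 + 1/3*5/16 = 9/16
  d_1[W] = 2/3*1/8 + 0*3/16 + 0*1/4 + 1/3*1/8 = 1/8
d_1 = (X=1/12, Y=11/48, Z=9/16, W=1/8)
  d_2[X] = 1/12*1/16 + 11/48*1/8 + 9/16*7/16 + 1/8*1/8 = 227/768
  d_2[Y] = 1/12*1/8 + 11/48*3/8 + 9/16*1/4 + 1/8*7/16 = 7/24
  d_2[Z] = 1/12*11/16 + 11/48*5/16 + 9/16*1/16 + 1/8*5/16 = 13/64
  d_2[W] = 1/12*1/8 + 11/48*3/16 + 9/16*1/4 + 1/8*1/8 = 161/768
d_2 = (X=227/768, Y=7/24, Z=13/64, W=161/768)
  d_3[X] = 227/768*1/16 + 7/24*1/8 + 13/64*7/16 + 161/768*1/8 = 2089/12288
  d_3[Y] = 227/768*1/8 + 7/24*3/8 + 13/64*1/4 + 161/768*7/16 = 1183/4096
  d_3[Z] = 227/768*11/16 + 7/24*5/16 + 13/64*1/16 + 161/768*5/16 = 763/2048
  d_3[W] = 227/768*1/8 + 7/24*3/16 + 13/64*1/4 + 161/768*1/8 = 259/1536
d_3 = (X=2089/12288, Y=1183/4096, Z=763/2048, W=259/1536)

Answer: 2089/12288 1183/4096 763/2048 259/1536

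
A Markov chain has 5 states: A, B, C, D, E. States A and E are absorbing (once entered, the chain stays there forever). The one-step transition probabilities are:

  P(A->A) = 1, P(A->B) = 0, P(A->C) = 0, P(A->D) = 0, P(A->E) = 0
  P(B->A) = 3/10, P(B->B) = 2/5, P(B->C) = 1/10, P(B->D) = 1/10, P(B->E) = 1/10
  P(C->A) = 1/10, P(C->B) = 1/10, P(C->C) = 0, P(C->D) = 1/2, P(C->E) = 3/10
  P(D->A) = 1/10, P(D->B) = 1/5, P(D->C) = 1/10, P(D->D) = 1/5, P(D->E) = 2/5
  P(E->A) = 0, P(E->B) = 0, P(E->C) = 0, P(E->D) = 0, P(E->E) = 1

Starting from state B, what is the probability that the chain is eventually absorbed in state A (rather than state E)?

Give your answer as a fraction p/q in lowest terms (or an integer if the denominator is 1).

Let a_i = P(absorbed in A | start in state i).
Boundary conditions: a_A = 1, a_E = 0.
For each transient state i, a_i = sum_j P(i->j) * a_j:
  a_B = 3/10*a_A + 2/5*a_B + 1/10*a_C + 1/10*a_D + 1/10*a_E
  a_C = 1/10*a_A + 1/10*a_B + 0*a_C + 1/2*a_D + 3/10*a_E
  a_D = 1/10*a_A + 1/5*a_B + 1/10*a_C + 1/5*a_D + 2/5*a_E

Substituting a_A = 1 and a_E = 0, rearrange to (I - Q) a = r where r[i] = P(i -> A):
  [3/5, -1/10, -1/10] . (a_B, a_C, a_D) = 3/10
  [-1/10, 1, -1/2] . (a_B, a_C, a_D) = 1/10
  [-1/5, -1/10, 4/5] . (a_B, a_C, a_D) = 1/10

Solving yields:
  a_B = 83/137
  a_C = 131/411
  a_D = 130/411

Starting state is B, so the absorption probability is a_B = 83/137.

Answer: 83/137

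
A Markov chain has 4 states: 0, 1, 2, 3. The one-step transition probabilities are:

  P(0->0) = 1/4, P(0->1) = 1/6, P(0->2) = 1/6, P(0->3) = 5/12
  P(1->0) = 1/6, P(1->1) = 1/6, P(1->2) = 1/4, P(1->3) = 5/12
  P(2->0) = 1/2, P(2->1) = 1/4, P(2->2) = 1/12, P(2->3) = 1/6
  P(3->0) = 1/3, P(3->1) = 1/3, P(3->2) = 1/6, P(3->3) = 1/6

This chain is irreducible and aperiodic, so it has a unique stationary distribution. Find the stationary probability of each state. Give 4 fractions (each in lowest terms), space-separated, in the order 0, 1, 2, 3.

The stationary distribution satisfies pi = pi * P, i.e.:
  pi_0 = 1/4*pi_0 + 1/6*pi_1 + 1/2*pi_2 + 1/3*pi_3
  pi_1 = 1/6*pi_0 + 1/6*pi_1 + 1/4*pi_2 + 1/3*pi_3
  pi_2 = 1/6*pi_0 + 1/4*pi_1 + 1/12*pi_2 + 1/6*pi_3
  pi_3 = 5/12*pi_0 + 5/12*pi_1 + 1/6*pi_2 + 1/6*pi_3
with normalization: pi_0 + pi_1 + pi_2 + pi_3 = 1.

Using the first 3 balance equations plus normalization, the linear system A*pi = b is:
  [-3/4, 1/6, 1/2, 1/3] . pi = 0
  [1/6, -5/6, 1/4, 1/3] . pi = 0
  [1/6, 1/4, -11/12, 1/6] . pi = 0
  [1, 1, 1, 1] . pi = 1

Solving yields:
  pi_0 = 232/777
  pi_1 = 538/2331
  pi_2 = 400/2331
  pi_3 = 697/2331

Verification (pi * P):
  232/777*1/4 + 538/2331*1/6 + 400/2331*1/2 + 697/2331*1/3 = 232/777 = pi_0  (ok)
  232/777*1/6 + 538/2331*1/6 + 400/2331*1/4 + 697/2331*1/3 = 538/2331 = pi_1  (ok)
  232/777*1/6 + 538/2331*1/4 + 400/2331*1/12 + 697/2331*1/6 = 400/2331 = pi_2  (ok)
  232/777*5/12 + 538/2331*5/12 + 400/2331*1/6 + 697/2331*1/6 = 697/2331 = pi_3  (ok)

Answer: 232/777 538/2331 400/2331 697/2331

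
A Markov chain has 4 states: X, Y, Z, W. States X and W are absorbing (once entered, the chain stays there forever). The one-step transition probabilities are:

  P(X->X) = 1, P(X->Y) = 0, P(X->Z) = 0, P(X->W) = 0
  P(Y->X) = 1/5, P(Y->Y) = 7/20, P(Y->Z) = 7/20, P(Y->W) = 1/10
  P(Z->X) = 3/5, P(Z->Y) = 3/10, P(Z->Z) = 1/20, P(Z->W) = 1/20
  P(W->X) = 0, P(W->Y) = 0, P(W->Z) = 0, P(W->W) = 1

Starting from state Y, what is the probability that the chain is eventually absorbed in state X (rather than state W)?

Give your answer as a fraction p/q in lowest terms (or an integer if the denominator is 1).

Answer: 32/41

Derivation:
Let a_i = P(absorbed in X | start in state i).
Boundary conditions: a_X = 1, a_W = 0.
For each transient state i, a_i = sum_j P(i->j) * a_j:
  a_Y = 1/5*a_X + 7/20*a_Y + 7/20*a_Z + 1/10*a_W
  a_Z = 3/5*a_X + 3/10*a_Y + 1/20*a_Z + 1/20*a_W

Substituting a_X = 1 and a_W = 0, rearrange to (I - Q) a = r where r[i] = P(i -> X):
  [13/20, -7/20] . (a_Y, a_Z) = 1/5
  [-3/10, 19/20] . (a_Y, a_Z) = 3/5

Solving yields:
  a_Y = 32/41
  a_Z = 36/41

Starting state is Y, so the absorption probability is a_Y = 32/41.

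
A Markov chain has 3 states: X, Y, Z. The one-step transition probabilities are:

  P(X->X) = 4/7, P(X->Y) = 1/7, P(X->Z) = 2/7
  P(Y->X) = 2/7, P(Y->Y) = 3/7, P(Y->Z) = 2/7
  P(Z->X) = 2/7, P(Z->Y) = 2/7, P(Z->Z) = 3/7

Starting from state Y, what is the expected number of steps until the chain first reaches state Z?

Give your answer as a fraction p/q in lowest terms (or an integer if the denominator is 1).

Let h_i = expected steps to first reach Z from state i.
Boundary: h_Z = 0.
First-step equations for the other states:
  h_X = 1 + 4/7*h_X + 1/7*h_Y + 2/7*h_Z
  h_Y = 1 + 2/7*h_X + 3/7*h_Y + 2/7*h_Z

Substituting h_Z = 0 and rearranging gives the linear system (I - Q) h = 1:
  [3/7, -1/7] . (h_X, h_Y) = 1
  [-2/7, 4/7] . (h_X, h_Y) = 1

Solving yields:
  h_X = 7/2
  h_Y = 7/2

Starting state is Y, so the expected hitting time is h_Y = 7/2.

Answer: 7/2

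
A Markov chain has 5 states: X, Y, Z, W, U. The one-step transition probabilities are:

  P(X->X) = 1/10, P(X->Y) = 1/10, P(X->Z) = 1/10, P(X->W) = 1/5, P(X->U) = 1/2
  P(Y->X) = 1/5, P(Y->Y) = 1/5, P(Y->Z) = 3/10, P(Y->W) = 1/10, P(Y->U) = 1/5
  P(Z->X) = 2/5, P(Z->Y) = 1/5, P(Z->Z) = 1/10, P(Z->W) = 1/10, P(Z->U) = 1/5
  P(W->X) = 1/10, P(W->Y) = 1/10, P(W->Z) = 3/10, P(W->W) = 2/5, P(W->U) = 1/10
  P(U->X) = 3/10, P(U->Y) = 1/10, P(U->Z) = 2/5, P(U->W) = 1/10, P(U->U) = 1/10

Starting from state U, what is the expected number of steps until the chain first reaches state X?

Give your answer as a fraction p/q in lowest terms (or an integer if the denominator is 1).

Let h_i = expected steps to first reach X from state i.
Boundary: h_X = 0.
First-step equations for the other states:
  h_Y = 1 + 1/5*h_X + 1/5*h_Y + 3/10*h_Z + 1/10*h_W + 1/5*h_U
  h_Z = 1 + 2/5*h_X + 1/5*h_Y + 1/10*h_Z + 1/10*h_W + 1/5*h_U
  h_W = 1 + 1/10*h_X + 1/10*h_Y + 3/10*h_Z + 2/5*h_W + 1/10*h_U
  h_U = 1 + 3/10*h_X + 1/10*h_Y + 2/5*h_Z + 1/10*h_W + 1/10*h_U

Substituting h_X = 0 and rearranging gives the linear system (I - Q) h = 1:
  [4/5, -3/10, -1/10, -1/5] . (h_Y, h_Z, h_W, h_U) = 1
  [-1/5, 9/10, -1/10, -1/5] . (h_Y, h_Z, h_W, h_U) = 1
  [-1/10, -3/10, 3/5, -1/10] . (h_Y, h_Z, h_W, h_U) = 1
  [-1/10, -2/5, -1/10, 9/10] . (h_Y, h_Z, h_W, h_U) = 1

Solving yields:
  h_Y = 231/59
  h_Z = 385/118
  h_W = 535/118
  h_U = 7/2

Starting state is U, so the expected hitting time is h_U = 7/2.

Answer: 7/2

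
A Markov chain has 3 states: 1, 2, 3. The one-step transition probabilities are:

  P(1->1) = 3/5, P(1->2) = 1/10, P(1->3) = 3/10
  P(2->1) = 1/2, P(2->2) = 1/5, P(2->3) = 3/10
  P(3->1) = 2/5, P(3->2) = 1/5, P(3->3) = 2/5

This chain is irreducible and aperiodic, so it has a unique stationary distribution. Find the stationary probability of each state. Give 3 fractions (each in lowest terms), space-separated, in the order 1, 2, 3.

The stationary distribution satisfies pi = pi * P, i.e.:
  pi_1 = 3/5*pi_1 + 1/2*pi_2 + 2/5*pi_3
  pi_2 = 1/10*pi_1 + 1/5*pi_2 + 1/5*pi_3
  pi_3 = 3/10*pi_1 + 3/10*pi_2 + 2/5*pi_3
with normalization: pi_1 + pi_2 + pi_3 = 1.

Using the first 2 balance equations plus normalization, the linear system A*pi = b is:
  [-2/5, 1/2, 2/5] . pi = 0
  [1/10, -4/5, 1/5] . pi = 0
  [1, 1, 1] . pi = 1

Solving yields:
  pi_1 = 14/27
  pi_2 = 4/27
  pi_3 = 1/3

Verification (pi * P):
  14/27*3/5 + 4/27*1/2 + 1/3*2/5 = 14/27 = pi_1  (ok)
  14/27*1/10 + 4/27*1/5 + 1/3*1/5 = 4/27 = pi_2  (ok)
  14/27*3/10 + 4/27*3/10 + 1/3*2/5 = 1/3 = pi_3  (ok)

Answer: 14/27 4/27 1/3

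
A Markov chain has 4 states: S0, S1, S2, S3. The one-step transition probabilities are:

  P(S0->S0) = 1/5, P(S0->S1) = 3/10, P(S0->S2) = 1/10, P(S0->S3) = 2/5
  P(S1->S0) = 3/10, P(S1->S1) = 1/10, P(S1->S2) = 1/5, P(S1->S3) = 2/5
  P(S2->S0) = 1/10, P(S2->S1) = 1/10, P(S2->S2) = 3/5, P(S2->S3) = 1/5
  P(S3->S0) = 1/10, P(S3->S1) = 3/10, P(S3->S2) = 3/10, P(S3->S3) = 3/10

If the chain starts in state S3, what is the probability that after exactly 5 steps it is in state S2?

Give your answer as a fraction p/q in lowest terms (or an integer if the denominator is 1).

Answer: 17823/50000

Derivation:
Computing P^5 by repeated multiplication:
P^1 =
  S0: [1/5, 3/10, 1/10, 2/5]
  S1: [3/10, 1/10, 1/5, 2/5]
  S2: [1/10, 1/10, 3/5, 1/5]
  S3: [1/10, 3/10, 3/10, 3/10]
P^2 =
  S0: [9/50, 11/50, 13/50, 17/50]
  S1: [3/20, 6/25, 29/100, 8/25]
  S2: [13/100, 4/25, 9/20, 13/50]
  S3: [17/100, 9/50, 17/50, 31/100]
P^3 =
  S0: [81/500, 51/250, 8/25, 157/500]
  S1: [163/1000, 97/500, 333/1000, 31/100]
  S2: [29/200, 89/500, 393/1000, 71/250]
  S3: [153/1000, 49/250, 7/20, 301/1000]
P^4 =
  S0: [157/1000, 122/625, 429/1250, 1523/5000]
  S1: [1551/10000, 973/5000, 3479/10000, 189/625]
  S2: [1501/10000, 929/5000, 3711/10000, 293/1000]
  S3: [309/2000, 477/2500, 887/2500, 2999/10000]
P^5 =
  S0: [7737/50000, 601/3125, 8801/25000, 3009/10000]
  S1: [15443/100000, 383/2000, 35389/100000, 15009/50000]
  S2: [15217/100000, 9431/50000, 36273/100000, 1853/6250]
  S3: [15361/100000, 1193/6250, 17823/50000, 5981/20000]

(P^5)[S3 -> S2] = 17823/50000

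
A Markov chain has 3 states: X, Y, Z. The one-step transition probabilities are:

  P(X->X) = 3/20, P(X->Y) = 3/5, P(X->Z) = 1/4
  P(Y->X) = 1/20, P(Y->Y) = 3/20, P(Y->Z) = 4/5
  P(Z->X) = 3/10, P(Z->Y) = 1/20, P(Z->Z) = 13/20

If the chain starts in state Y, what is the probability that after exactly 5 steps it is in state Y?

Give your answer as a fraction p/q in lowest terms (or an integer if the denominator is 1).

Computing P^5 by repeated multiplication:
P^1 =
  X: [3/20, 3/5, 1/4]
  Y: [1/20, 3/20, 4/5]
  Z: [3/10, 1/20, 13/20]
P^2 =
  X: [51/400, 77/400, 17/25]
  Y: [51/200, 37/400, 261/400]
  Z: [97/400, 11/50, 43/80]
P^3 =
  X: [931/4000, 223/1600, 5023/8000]
  Y: [1909/8000, 399/2000, 899/1600]
  Z: [1669/8000, 1643/8000, 293/500]
P^4 =
  X: [36839/160000, 3839/20000, 92449/160000]
  Y: [34293/160000, 32191/160000, 23379/40000]
  Z: [17389/80000, 5929/32000, 95577/160000]
P^5 =
  X: [695923/3200000, 626653/3200000, 117339/200000]
  Y: [348083/1600000, 120321/640000, 1902229/3200000]
  Z: [707441/3200000, 75231/400000, 1890711/3200000]

(P^5)[Y -> Y] = 120321/640000

Answer: 120321/640000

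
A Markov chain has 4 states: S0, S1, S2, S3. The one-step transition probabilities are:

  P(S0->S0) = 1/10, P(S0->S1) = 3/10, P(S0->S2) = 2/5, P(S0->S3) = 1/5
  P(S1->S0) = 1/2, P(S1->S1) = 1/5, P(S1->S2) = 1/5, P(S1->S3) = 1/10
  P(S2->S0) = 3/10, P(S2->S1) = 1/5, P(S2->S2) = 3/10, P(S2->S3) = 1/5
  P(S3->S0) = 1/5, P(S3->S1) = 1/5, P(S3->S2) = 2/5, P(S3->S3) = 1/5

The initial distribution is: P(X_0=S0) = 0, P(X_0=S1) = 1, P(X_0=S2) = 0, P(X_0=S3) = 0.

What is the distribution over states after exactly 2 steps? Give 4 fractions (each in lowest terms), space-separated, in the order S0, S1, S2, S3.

Answer: 23/100 1/4 17/50 9/50

Derivation:
Propagating the distribution step by step (d_{t+1} = d_t * P):
d_0 = (S0=0, S1=1, S2=0, S3=0)
  d_1[S0] = 0*1/10 + 1*1/2 + 0*3/10 + 0*1/5 = 1/2
  d_1[S1] = 0*3/10 + 1*1/5 + 0*1/5 + 0*1/5 = 1/5
  d_1[S2] = 0*2/5 + 1*1/5 + 0*3/10 + 0*2/5 = 1/5
  d_1[S3] = 0*1/5 + 1*1/10 + 0*1/5 + 0*1/5 = 1/10
d_1 = (S0=1/2, S1=1/5, S2=1/5, S3=1/10)
  d_2[S0] = 1/2*1/10 + 1/5*1/2 + 1/5*3/10 + 1/10*1/5 = 23/100
  d_2[S1] = 1/2*3/10 + 1/5*1/5 + 1/5*1/5 + 1/10*1/5 = 1/4
  d_2[S2] = 1/2*2/5 + 1/5*1/5 + 1/5*3/10 + 1/10*2/5 = 17/50
  d_2[S3] = 1/2*1/5 + 1/5*1/10 + 1/5*1/5 + 1/10*1/5 = 9/50
d_2 = (S0=23/100, S1=1/4, S2=17/50, S3=9/50)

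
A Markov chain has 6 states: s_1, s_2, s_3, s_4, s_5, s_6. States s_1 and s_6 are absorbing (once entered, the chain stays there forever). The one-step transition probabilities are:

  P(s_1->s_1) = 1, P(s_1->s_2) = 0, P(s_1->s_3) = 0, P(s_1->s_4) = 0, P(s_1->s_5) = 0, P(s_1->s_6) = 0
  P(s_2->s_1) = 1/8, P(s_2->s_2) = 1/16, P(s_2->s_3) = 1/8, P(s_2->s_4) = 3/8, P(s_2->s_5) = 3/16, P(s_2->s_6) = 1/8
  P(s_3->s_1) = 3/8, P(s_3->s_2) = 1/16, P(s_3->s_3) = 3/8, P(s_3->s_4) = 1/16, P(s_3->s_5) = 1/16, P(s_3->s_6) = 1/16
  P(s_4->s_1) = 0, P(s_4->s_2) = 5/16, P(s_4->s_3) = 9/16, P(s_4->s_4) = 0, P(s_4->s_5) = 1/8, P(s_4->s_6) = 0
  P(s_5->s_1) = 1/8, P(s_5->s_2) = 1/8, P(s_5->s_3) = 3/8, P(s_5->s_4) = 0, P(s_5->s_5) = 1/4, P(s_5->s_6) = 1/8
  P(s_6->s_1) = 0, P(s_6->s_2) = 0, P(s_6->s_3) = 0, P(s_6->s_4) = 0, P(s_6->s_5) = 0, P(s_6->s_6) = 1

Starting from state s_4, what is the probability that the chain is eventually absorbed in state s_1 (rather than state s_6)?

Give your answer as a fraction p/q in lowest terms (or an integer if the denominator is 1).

Answer: 3629/4803

Derivation:
Let a_i = P(absorbed in s_1 | start in state i).
Boundary conditions: a_s_1 = 1, a_s_6 = 0.
For each transient state i, a_i = sum_j P(i->j) * a_j:
  a_s_2 = 1/8*a_s_1 + 1/16*a_s_2 + 1/8*a_s_3 + 3/8*a_s_4 + 3/16*a_s_5 + 1/8*a_s_6
  a_s_3 = 3/8*a_s_1 + 1/16*a_s_2 + 3/8*a_s_3 + 1/16*a_s_4 + 1/16*a_s_5 + 1/16*a_s_6
  a_s_4 = 0*a_s_1 + 5/16*a_s_2 + 9/16*a_s_3 + 0*a_s_4 + 1/8*a_s_5 + 0*a_s_6
  a_s_5 = 1/8*a_s_1 + 1/8*a_s_2 + 3/8*a_s_3 + 0*a_s_4 + 1/4*a_s_5 + 1/8*a_s_6

Substituting a_s_1 = 1 and a_s_6 = 0, rearrange to (I - Q) a = r where r[i] = P(i -> s_1):
  [15/16, -1/8, -3/8, -3/16] . (a_s_2, a_s_3, a_s_4, a_s_5) = 1/8
  [-1/16, 5/8, -1/16, -1/16] . (a_s_2, a_s_3, a_s_4, a_s_5) = 3/8
  [-5/16, -9/16, 1, -1/8] . (a_s_2, a_s_3, a_s_4, a_s_5) = 0
  [-1/8, -3/8, 0, 3/4] . (a_s_2, a_s_3, a_s_4, a_s_5) = 1/8

Solving yields:
  a_s_2 = 2181/3202
  a_s_3 = 2601/3202
  a_s_4 = 3629/4803
  a_s_5 = 6593/9606

Starting state is s_4, so the absorption probability is a_s_4 = 3629/4803.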